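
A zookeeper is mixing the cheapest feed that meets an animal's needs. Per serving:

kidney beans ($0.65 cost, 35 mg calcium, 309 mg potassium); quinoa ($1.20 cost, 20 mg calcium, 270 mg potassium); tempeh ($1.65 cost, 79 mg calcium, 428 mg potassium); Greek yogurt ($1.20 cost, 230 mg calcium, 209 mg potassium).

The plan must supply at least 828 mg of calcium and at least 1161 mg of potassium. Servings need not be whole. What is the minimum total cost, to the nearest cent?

At the optimum either one food covers both requirements or two foods hit both targets exactly; no other combination can be cheaper.
kidney beans only: max(828/35, 1161/309) = 23.66 servings → $15.38.
quinoa only: max(828/20, 1161/270) = 41.4 servings → $49.68.
tempeh only: max(828/79, 1161/428) = 10.48 servings → $17.29.
Greek yogurt only: max(828/230, 1161/209) = 5.555 servings → $6.67.
kidney beans + quinoa with both targets exact would need a negative amount; discard.
kidney beans + tempeh: the both-tight solution has a negative serving — not a feasible corner.
kidney beans + Greek yogurt with both tight: 1.474 servings and 3.376 servings → $5.01.
quinoa + tempeh: intersection lies outside the first quadrant.
quinoa + Greek yogurt with both tight: 1.623 servings and 3.459 servings → $6.10.
tempeh + Greek yogurt with both tight: 1.147 servings and 3.206 servings → $5.74.
The minimum over all feasible corners is $5.01.

$5.01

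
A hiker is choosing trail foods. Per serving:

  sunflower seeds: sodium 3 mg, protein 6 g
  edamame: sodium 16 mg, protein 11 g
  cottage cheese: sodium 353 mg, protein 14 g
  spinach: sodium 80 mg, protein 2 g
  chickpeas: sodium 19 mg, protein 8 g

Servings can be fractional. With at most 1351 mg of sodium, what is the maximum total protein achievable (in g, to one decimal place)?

2702.0 g

Protein per mg sodium: sunflower seeds 2, edamame 0.6875, chickpeas 0.4211, cottage cheese 0.03966, spinach 0.025.
With no serving limits, spend the whole sodium allowance on sunflower seeds: 1351 mg / 3 mg × 6 g = 2702.0 g.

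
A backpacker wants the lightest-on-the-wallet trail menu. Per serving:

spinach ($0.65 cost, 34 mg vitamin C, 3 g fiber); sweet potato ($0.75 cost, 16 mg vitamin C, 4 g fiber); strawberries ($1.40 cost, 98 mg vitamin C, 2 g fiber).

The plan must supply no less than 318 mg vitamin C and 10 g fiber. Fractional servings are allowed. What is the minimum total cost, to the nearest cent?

$4.79

Two binding constraints pin down two serving amounts, so the optimal mix uses at most two foods. The candidates are each food alone (scaled to the tighter of vitamin C/fiber) and each pair with both constraints tight.
spinach only: max(318/34, 10/3) = 9.353 servings → $6.08.
sweet potato only: max(318/16, 10/4) = 19.88 servings → $14.91.
strawberries only: max(318/98, 10/2) = 5 servings → $7.00.
spinach + sweet potato: intersection lies outside the first quadrant.
spinach + strawberries with both tight: 1.522 servings and 2.717 servings → $4.79.
sweet potato + strawberries with both tight: 0.9556 servings and 3.089 servings → $5.04.
So the least-cost plan costs $4.79.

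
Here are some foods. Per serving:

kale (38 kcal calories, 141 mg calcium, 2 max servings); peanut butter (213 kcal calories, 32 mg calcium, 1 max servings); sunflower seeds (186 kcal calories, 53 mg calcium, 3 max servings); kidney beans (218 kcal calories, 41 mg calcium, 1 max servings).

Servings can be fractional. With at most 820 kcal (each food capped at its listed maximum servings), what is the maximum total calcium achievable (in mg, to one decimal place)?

476.0 mg

Calcium per kcal: kale 3.711, sunflower seeds 0.2849, kidney beans 0.1881, peanut butter 0.1502.
Take 2 servings of kale: uses 76 kcal, +282.0 mg calcium (running total 282.0 mg).
Take 3 servings of sunflower seeds: uses 558 kcal, +159.0 mg calcium (running total 441.0 mg).
Take 0.8532 servings of kidney beans: uses 186 kcal, +35.0 mg calcium (running total 476.0 mg).
Filling greedily by calcium-per-kcal is optimal for one linear limit, giving 476.0 mg.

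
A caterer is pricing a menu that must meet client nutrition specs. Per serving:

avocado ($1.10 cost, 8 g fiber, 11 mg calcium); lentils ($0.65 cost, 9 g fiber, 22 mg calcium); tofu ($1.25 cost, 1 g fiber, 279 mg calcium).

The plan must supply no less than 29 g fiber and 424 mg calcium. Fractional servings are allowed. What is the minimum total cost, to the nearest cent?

An LP optimum is at a vertex; with two nutrient constraints at most two foods are used. Check each candidate.
avocado only: max(29/8, 424/11) = 38.55 servings → $42.40.
lentils only: max(29/9, 424/22) = 19.27 servings → $12.53.
tofu only: max(29/1, 424/279) = 29 servings → $36.25.
avocado + lentils: the both-tight solution has a negative serving — not a feasible corner.
avocado + tofu with both tight: 3.452 servings and 1.384 servings → $5.53.
lentils + tofu with both tight: 3.08 servings and 1.277 servings → $3.60.
So the least-cost plan costs $3.60.

$3.60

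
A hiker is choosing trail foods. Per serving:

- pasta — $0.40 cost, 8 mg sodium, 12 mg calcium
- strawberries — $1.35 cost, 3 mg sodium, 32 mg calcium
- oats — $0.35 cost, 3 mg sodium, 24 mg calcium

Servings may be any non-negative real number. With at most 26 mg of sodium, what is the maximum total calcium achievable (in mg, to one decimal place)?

Calcium per mg sodium: strawberries 10.67, oats 8, pasta 1.5.
With no serving limits, spend the whole sodium allowance on strawberries: 26 mg / 3 mg × 32 mg = 277.3 mg.

277.3 mg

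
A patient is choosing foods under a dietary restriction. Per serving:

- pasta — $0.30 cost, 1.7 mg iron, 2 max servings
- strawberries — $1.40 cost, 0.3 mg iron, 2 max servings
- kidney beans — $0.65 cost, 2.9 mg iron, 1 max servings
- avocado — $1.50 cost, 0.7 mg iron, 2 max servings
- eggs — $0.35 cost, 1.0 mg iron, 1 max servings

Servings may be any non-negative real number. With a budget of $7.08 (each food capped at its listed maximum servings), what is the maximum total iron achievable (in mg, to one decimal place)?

9.2 mg

Iron per dollar: pasta 5.667, kidney beans 4.462, eggs 2.857, avocado 0.4667, strawberries 0.2143.
Take 2 servings of pasta: spends $0.60, +3.4 mg iron (running total 3.4 mg).
Take 1 serving of kidney beans: spends $0.65, +2.9 mg iron (running total 6.3 mg).
Take 1 serving of eggs: spends $0.35, +1.0 mg iron (running total 7.3 mg).
Take 2 servings of avocado: spends $3.00, +1.4 mg iron (running total 8.7 mg).
Take 1.771 servings of strawberries: spends $2.48, +0.5 mg iron (running total 9.2 mg).
Filling greedily by iron-per-dollar is optimal for one linear limit, giving 9.2 mg.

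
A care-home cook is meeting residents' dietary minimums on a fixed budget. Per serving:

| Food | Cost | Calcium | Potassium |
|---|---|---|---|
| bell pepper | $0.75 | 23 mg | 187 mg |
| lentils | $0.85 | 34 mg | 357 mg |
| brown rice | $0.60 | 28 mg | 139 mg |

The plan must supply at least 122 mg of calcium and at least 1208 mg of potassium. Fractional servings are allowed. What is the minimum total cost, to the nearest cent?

With two linear requirements the optimum uses one or two foods; enumerate the corners.
bell pepper only: max(122/23, 1208/187) = 6.46 servings → $4.84.
lentils only: max(122/34, 1208/357) = 3.588 servings → $3.05.
brown rice only: max(122/28, 1208/139) = 8.691 servings → $5.21.
bell pepper + lentils with both tight: 1.339 servings and 2.682 servings → $3.28.
bell pepper + brown rice with both targets exact would need a negative amount; discard.
lentils + brown rice with both tight: 3.2 servings and 0.471 servings → $3.00.
Cheapest feasible corner: $3.00.

$3.00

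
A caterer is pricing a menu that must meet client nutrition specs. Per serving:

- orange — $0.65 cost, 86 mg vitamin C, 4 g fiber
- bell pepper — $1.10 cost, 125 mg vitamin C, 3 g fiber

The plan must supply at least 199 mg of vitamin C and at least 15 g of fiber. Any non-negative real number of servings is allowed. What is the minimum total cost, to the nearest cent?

The cheapest plan sits at a corner of the feasible region — with two constraints it uses at most two foods.
orange only: max(199/86, 15/4) = 3.75 servings → $2.44.
bell pepper only: max(199/125, 15/3) = 5 servings → $5.50.
orange + bell pepper: the both-tight solution has a negative serving — not a feasible corner.
So the least-cost plan costs $2.44.

$2.44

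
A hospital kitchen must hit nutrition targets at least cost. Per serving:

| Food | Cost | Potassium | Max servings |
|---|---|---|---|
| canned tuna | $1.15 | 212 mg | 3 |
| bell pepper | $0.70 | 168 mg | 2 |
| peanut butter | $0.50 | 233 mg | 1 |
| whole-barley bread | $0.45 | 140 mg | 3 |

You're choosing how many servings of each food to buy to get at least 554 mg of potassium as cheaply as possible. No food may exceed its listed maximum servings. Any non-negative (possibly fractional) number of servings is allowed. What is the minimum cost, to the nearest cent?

$1.53

Cost per mg of potassium: peanut butter $0.0021, whole-barley bread $0.0032, bell pepper $0.0042, canned tuna $0.0054.
Take 1 serving of peanut butter: +233.0 mg potassium for $0.50 (total $0.50, still need 321.0 mg).
Take 2.293 servings of whole-barley bread: +321.0 mg potassium for $1.03 (total $1.53, still need 0.0 mg).
Filling from the cheapest source first is optimal under one linear minimum: $1.53.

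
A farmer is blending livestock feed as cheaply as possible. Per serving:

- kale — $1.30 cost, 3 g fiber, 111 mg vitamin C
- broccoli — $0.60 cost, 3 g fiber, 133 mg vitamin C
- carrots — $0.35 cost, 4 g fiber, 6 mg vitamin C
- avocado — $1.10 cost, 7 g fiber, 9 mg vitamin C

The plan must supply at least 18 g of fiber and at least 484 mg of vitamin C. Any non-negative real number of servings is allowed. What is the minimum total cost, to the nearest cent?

The cheapest plan sits at a corner of the feasible region — with two constraints it uses at most two foods.
kale only: max(18/3, 484/111) = 6 servings → $7.80.
broccoli only: max(18/3, 484/133) = 6 servings → $3.60.
carrots only: max(18/4, 484/6) = 80.67 servings → $28.23.
avocado only: max(18/7, 484/9) = 53.78 servings → $59.16.
kale + broccoli: the both-tight solution has a negative serving — not a feasible corner.
kale + carrots with both tight: 4.291 servings and 1.282 servings → $6.03.
kale + avocado with both tight: 4.301 servings and 0.728 servings → $6.39.
broccoli + carrots with both tight: 3.556 servings and 1.833 servings → $2.78.
broccoli + avocado with both tight: 3.569 servings and 1.042 servings → $3.29.
carrots + avocado with both targets exact would need a negative amount; discard.
So the least-cost plan costs $2.78.

$2.78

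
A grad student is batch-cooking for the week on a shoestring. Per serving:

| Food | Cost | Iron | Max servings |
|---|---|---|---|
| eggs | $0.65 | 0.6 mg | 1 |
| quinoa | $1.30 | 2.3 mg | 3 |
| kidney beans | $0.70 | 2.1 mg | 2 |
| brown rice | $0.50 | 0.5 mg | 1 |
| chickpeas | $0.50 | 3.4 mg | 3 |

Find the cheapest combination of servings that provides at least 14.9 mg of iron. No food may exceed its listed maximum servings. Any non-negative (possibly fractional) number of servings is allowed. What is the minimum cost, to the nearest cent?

Cost per mg of iron: chickpeas $0.1471, kidney beans $0.3333, quinoa $0.5652, brown rice $1.0000, eggs $1.0833.
Take 3 servings of chickpeas: +10.2 mg iron for $1.50 (total $1.50, still need 4.7 mg).
Take 2 servings of kidney beans: +4.2 mg iron for $1.40 (total $2.90, still need 0.5 mg).
Take 0.2174 servings of quinoa: +0.5 mg iron for $0.28 (total $3.18, still need 0.0 mg).
Greedy by cheapest-per-mg is optimal for a single linear constraint, so the minimum cost is $3.18.

$3.18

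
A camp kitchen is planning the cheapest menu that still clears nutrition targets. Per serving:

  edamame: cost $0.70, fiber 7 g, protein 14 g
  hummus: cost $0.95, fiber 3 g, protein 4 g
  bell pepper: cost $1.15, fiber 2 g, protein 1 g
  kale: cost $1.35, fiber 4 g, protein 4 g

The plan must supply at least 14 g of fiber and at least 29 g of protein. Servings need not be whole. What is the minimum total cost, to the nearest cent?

$1.45

edamame only: max(14/7, 29/14) = 2.071 servings → $1.45.
hummus only: max(14/3, 29/4) = 7.25 servings → $6.89.
bell pepper only: max(14/2, 29/1) = 29 servings → $33.35.
kale only: max(14/4, 29/4) = 7.25 servings → $9.79.
edamame + hummus with both targets exact would need a negative amount; discard.
edamame + bell pepper: intersection lies outside the first quadrant.
edamame + kale with both targets exact would need a negative amount; discard.
hummus + bell pepper with both targets exact would need a negative amount; discard.
hummus + kale with both targets exact would need a negative amount; discard.
bell pepper + kale: the both-tight solution has a negative serving — not a feasible corner.
So the least-cost plan costs $1.45.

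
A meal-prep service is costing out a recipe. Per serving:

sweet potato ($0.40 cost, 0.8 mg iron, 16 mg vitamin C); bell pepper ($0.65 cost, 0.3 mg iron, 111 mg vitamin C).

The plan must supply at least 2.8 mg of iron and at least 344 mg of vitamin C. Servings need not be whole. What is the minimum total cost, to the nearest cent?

sweet potato only: max(2.8/0.8, 344/16) = 21.5 servings → $8.60.
bell pepper only: max(2.8/0.3, 344/111) = 9.333 servings → $6.07.
sweet potato + bell pepper with both tight: 2.471 servings and 2.743 servings → $2.77.
Cheapest feasible corner: $2.77.

$2.77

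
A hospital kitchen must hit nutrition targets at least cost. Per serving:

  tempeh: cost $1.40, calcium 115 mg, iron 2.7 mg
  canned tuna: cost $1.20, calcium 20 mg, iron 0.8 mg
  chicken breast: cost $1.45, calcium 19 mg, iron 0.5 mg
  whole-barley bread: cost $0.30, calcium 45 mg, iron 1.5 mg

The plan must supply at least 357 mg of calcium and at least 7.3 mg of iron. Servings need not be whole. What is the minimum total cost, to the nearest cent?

This is a tiny linear program; its minimum lies at a vertex of the feasible set. List the vertices and price them.
tempeh only: max(357/115, 7.3/2.7) = 3.104 servings → $4.35.
canned tuna only: max(357/20, 7.3/0.8) = 17.85 servings → $21.42.
chicken breast only: max(357/19, 7.3/0.5) = 18.79 servings → $27.24.
whole-barley bread only: max(357/45, 7.3/1.5) = 7.933 servings → $2.38.
tempeh + canned tuna with both targets exact would need a negative amount; discard.
tempeh + chicken breast with both targets exact would need a negative amount; discard.
tempeh + whole-barley bread: the both-tight solution has a negative serving — not a feasible corner.
canned tuna + chicken breast with both targets exact would need a negative amount; discard.
canned tuna + whole-barley bread: intersection lies outside the first quadrant.
chicken breast + whole-barley bread: the both-tight solution has a negative serving — not a feasible corner.
Cheapest feasible corner: $2.38.

$2.38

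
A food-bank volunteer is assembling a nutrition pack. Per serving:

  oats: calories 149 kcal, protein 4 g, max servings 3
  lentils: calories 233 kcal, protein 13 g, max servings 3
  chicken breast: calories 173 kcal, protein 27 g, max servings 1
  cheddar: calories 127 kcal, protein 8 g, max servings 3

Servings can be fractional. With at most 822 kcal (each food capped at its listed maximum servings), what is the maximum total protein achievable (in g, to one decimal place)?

Protein per kcal: chicken breast 0.1561, cheddar 0.06299, lentils 0.05579, oats 0.02685.
Take 1 serving of chicken breast: uses 173 kcal, +27.0 g protein (running total 27.0 g).
Take 3 servings of cheddar: uses 381 kcal, +24.0 g protein (running total 51.0 g).
Take 1.15 servings of lentils: uses 268 kcal, +15.0 g protein (running total 66.0 g).
Filling greedily by protein-per-kcal is optimal for one linear limit, giving 66.0 g.

66.0 g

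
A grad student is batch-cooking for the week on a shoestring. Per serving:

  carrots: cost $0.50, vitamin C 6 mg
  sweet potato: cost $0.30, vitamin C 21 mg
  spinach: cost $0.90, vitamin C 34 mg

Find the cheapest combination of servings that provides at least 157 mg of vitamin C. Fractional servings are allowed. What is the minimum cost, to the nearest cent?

Cost per mg of vitamin C: sweet potato $0.0143, spinach $0.0265, carrots $0.0833.
With no serving limits, use only sweet potato: 157 mg / 21 mg = 7.476 servings × $0.30 = $2.24.

$2.24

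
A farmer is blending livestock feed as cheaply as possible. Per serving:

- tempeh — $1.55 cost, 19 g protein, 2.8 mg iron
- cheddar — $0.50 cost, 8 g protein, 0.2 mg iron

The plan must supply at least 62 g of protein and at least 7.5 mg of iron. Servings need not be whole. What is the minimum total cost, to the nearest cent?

An LP optimum is at a vertex; with two nutrient constraints at most two foods are used. Check each candidate.
tempeh only: max(62/19, 7.5/2.8) = 3.263 servings → $5.06.
cheddar only: max(62/8, 7.5/0.2) = 37.5 servings → $18.75.
tempeh + cheddar with both tight: 2.559 servings and 1.672 servings → $4.80.
The minimum over all feasible corners is $4.80.

$4.80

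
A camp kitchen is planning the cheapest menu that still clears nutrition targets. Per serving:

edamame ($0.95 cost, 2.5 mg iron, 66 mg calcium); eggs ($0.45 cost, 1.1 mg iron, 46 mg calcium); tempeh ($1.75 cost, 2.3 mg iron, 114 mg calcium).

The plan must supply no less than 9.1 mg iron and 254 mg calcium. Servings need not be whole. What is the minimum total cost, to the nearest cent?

$3.48

edamame only: max(9.1/2.5, 254/66) = 3.848 servings → $3.66.
eggs only: max(9.1/1.1, 254/46) = 8.273 servings → $3.72.
tempeh only: max(9.1/2.3, 254/114) = 3.957 servings → $6.92.
edamame + eggs with both tight: 3.283 servings and 0.8113 servings → $3.48.
edamame + tempeh with both tight: 3.402 servings and 0.2583 servings → $3.68.
eggs + tempeh: the both-tight solution has a negative serving — not a feasible corner.
The minimum over all feasible corners is $3.48.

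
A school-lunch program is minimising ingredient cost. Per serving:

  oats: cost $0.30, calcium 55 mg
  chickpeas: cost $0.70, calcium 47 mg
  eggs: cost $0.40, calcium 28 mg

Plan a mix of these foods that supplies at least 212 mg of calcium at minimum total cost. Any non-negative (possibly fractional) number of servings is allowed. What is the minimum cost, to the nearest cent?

Cost per mg of calcium: oats $0.0055, eggs $0.0143, chickpeas $0.0149.
With no serving limits, use only oats: 212 mg / 55 mg = 3.855 servings × $0.30 = $1.16.

$1.16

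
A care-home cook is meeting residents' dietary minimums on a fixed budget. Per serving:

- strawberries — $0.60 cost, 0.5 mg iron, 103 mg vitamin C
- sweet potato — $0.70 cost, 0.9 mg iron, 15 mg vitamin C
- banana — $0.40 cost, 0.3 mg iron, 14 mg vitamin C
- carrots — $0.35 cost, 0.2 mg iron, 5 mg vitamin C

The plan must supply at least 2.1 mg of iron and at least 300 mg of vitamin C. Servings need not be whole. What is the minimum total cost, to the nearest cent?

With two linear requirements the optimum uses one or two foods; enumerate the corners.
strawberries only: max(2.1/0.5, 300/103) = 4.2 servings → $2.52.
sweet potato only: max(2.1/0.9, 300/15) = 20 servings → $14.00.
banana only: max(2.1/0.3, 300/14) = 21.43 servings → $8.57.
carrots only: max(2.1/0.2, 300/5) = 60 servings → $21.00.
strawberries + sweet potato with both tight: 2.799 servings and 0.7782 servings → $2.22.
strawberries + banana with both tight: 2.536 servings and 2.774 servings → $2.63.
strawberries + carrots with both tight: 2.735 servings and 3.663 servings → $2.92.
sweet potato + banana with both targets exact would need a negative amount; discard.
sweet potato + carrots: the both-tight solution has a negative serving — not a feasible corner.
banana + carrots: the both-tight solution has a negative serving — not a feasible corner.
Cheapest feasible corner: $2.22.

$2.22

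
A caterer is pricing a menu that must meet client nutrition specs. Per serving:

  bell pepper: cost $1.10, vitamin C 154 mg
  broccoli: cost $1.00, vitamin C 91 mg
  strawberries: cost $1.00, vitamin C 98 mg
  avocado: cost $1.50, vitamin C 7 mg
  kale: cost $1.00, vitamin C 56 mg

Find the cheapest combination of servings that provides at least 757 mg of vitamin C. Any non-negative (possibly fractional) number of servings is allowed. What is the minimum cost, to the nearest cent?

Cost per mg of vitamin C: bell pepper $0.0071, strawberries $0.0102, broccoli $0.0110, kale $0.0179, avocado $0.2143.
With no serving limits, use only bell pepper: 757 mg / 154 mg = 4.916 servings × $1.10 = $5.41.

$5.41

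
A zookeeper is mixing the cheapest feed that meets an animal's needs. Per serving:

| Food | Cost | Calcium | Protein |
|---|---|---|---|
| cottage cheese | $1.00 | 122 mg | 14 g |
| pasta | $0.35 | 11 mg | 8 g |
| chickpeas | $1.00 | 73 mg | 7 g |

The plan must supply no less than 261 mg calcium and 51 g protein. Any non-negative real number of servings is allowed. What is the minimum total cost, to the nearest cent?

$2.95

Minimising a linear cost over {calcium ≥ 261, protein ≥ 51, servings ≥ 0} — the optimum is at a vertex, using one or two foods.
cottage cheese only: max(261/122, 51/14) = 3.643 servings → $3.64.
pasta only: max(261/11, 51/8) = 23.73 servings → $8.30.
chickpeas only: max(261/73, 51/7) = 7.286 servings → $7.29.
cottage cheese + pasta with both tight: 1.858 servings and 3.124 servings → $2.95.
cottage cheese + chickpeas: intersection lies outside the first quadrant.
pasta + chickpeas with both tight: 3.74 servings and 3.012 servings → $4.32.
So the least-cost plan costs $2.95.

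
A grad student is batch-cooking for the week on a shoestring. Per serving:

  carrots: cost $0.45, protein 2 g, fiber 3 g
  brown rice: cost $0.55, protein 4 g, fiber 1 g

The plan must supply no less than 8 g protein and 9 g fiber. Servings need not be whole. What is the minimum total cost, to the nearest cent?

At the optimum either one food covers both requirements or two foods hit both targets exactly; no other combination can be cheaper.
carrots only: max(8/2, 9/3) = 4 servings → $1.80.
brown rice only: max(8/4, 9/1) = 9 servings → $4.95.
carrots + brown rice with both tight: 2.8 servings and 0.6 servings → $1.59.
So the least-cost plan costs $1.59.

$1.59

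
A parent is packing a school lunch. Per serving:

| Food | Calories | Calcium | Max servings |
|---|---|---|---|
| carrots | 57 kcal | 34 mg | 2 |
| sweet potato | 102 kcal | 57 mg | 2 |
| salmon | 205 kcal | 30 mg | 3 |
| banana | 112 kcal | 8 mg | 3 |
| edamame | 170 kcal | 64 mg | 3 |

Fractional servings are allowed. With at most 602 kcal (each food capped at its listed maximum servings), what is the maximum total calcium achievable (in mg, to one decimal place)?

288.9 mg

Calcium per kcal: carrots 0.5965, sweet potato 0.5588, edamame 0.3765, salmon 0.1463, banana 0.07143.
Take 2 servings of carrots: uses 114 kcal, +68.0 mg calcium (running total 68.0 mg).
Take 2 servings of sweet potato: uses 204 kcal, +114.0 mg calcium (running total 182.0 mg).
Take 1.671 servings of edamame: uses 284 kcal, +106.9 mg calcium (running total 288.9 mg).
Greedy by best ratio exhausts the calories allowance optimally: 288.9 mg.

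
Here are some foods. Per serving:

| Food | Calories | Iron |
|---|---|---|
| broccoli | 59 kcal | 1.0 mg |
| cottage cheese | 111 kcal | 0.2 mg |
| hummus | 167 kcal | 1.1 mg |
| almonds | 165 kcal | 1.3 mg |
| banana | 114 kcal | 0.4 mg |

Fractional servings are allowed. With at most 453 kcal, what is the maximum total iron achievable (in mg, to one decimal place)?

Iron per kcal: broccoli 0.01695, almonds 0.007879, hummus 0.006587, banana 0.003509, cottage cheese 0.001802.
With no serving limits, spend the whole calories allowance on broccoli: 453 kcal / 59 kcal × 1.0 mg = 7.7 mg.

7.7 mg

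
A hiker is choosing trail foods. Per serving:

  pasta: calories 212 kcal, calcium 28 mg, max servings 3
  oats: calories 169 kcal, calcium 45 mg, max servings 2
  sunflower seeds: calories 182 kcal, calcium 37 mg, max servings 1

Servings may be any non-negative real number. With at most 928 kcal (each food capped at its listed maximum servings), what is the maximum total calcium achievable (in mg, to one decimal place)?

180.9 mg

Calcium per kcal: oats 0.2663, sunflower seeds 0.2033, pasta 0.1321.
Take 2 servings of oats: uses 338 kcal, +90.0 mg calcium (running total 90.0 mg).
Take 1 serving of sunflower seeds: uses 182 kcal, +37.0 mg calcium (running total 127.0 mg).
Take 1.925 servings of pasta: uses 408 kcal, +53.9 mg calcium (running total 180.9 mg).
Greedy by best ratio exhausts the calories allowance optimally: 180.9 mg.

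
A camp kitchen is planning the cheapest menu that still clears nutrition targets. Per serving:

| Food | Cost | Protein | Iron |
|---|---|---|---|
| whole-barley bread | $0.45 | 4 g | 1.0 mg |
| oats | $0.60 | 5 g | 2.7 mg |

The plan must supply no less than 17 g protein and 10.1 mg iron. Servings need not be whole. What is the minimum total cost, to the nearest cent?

$2.24

Two binding constraints pin down two serving amounts, so the optimal mix uses at most two foods. The candidates are each food alone (scaled to the tighter of protein/iron) and each pair with both constraints tight.
whole-barley bread only: max(17/4, 10.1/1.0) = 10.1 servings → $4.54.
oats only: max(17/5, 10.1/2.7) = 3.741 servings → $2.24.
whole-barley bread + oats with both targets exact would need a negative amount; discard.
Cheapest feasible corner: $2.24.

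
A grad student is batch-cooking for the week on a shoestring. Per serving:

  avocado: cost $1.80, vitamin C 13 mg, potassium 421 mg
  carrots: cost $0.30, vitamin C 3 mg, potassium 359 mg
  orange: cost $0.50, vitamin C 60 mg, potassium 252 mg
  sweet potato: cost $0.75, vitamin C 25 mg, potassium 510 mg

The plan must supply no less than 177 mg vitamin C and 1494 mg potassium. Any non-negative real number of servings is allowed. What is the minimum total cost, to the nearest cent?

$2.07

With two linear requirements the optimum uses one or two foods; enumerate the corners.
avocado only: max(177/13, 1494/421) = 13.62 servings → $24.51.
carrots only: max(177/3, 1494/359) = 59 servings → $17.70.
orange only: max(177/60, 1494/252) = 5.929 servings → $2.96.
sweet potato only: max(177/25, 1494/510) = 7.08 servings → $5.31.
avocado + carrots: intersection lies outside the first quadrant.
avocado + orange with both tight: 2.049 servings and 2.506 servings → $4.94.
avocado + sweet potato with both targets exact would need a negative amount; discard.
carrots + orange with both tight: 2.167 servings and 2.842 servings → $2.07.
carrots + sweet potato: intersection lies outside the first quadrant.
orange + sweet potato with both tight: 2.178 servings and 1.853 servings → $2.48.
Cheapest feasible corner: $2.07.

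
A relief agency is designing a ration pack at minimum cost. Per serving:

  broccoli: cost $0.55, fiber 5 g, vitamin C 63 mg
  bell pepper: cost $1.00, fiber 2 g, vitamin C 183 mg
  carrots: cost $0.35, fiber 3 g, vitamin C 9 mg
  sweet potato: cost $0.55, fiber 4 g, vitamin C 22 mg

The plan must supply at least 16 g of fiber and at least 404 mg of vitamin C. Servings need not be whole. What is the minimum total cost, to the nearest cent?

Compare the cost at each extreme point of the feasible region.
broccoli only: max(16/5, 404/63) = 6.413 servings → $3.53.
bell pepper only: max(16/2, 404/183) = 8 servings → $8.00.
carrots only: max(16/3, 404/9) = 44.89 servings → $15.71.
sweet potato only: max(16/4, 404/22) = 18.36 servings → $10.10.
broccoli + bell pepper with both tight: 2.687 servings and 1.283 servings → $2.76.
broccoli + carrots: intersection lies outside the first quadrant.
broccoli + sweet potato: intersection lies outside the first quadrant.
bell pepper + carrots with both tight: 2.011 servings and 3.992 servings → $3.41.
bell pepper + sweet potato with both tight: 1.837 servings and 3.081 servings → $3.53.
carrots + sweet potato: intersection lies outside the first quadrant.
Cheapest feasible corner: $2.76.

$2.76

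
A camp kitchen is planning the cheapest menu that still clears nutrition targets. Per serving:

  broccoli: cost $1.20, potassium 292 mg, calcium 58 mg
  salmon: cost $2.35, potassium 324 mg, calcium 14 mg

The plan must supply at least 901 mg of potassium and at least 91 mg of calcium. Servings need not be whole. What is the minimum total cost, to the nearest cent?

The cheapest plan sits at a corner of the feasible region — with two constraints it uses at most two foods.
broccoli only: max(901/292, 91/58) = 3.086 servings → $3.70.
salmon only: max(901/324, 91/14) = 6.5 servings → $15.28.
broccoli + salmon with both tight: 1.147 servings and 1.747 servings → $5.48.
Cheapest feasible corner: $3.70.

$3.70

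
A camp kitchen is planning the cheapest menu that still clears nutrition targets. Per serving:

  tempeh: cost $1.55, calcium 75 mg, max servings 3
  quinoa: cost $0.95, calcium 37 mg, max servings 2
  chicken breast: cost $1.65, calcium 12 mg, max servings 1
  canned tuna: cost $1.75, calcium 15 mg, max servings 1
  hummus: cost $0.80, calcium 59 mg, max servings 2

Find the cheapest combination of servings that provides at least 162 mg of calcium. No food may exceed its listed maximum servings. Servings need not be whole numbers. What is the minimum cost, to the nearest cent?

Cost per mg of calcium: hummus $0.0136, tempeh $0.0207, quinoa $0.0257, canned tuna $0.1167, chicken breast $0.1375.
Take 2 servings of hummus: +118.0 mg calcium for $1.60 (total $1.60, still need 44.0 mg).
Take 0.5867 servings of tempeh: +44.0 mg calcium for $0.91 (total $2.51, still need 0.0 mg).
Filling from the cheapest source first is optimal under one linear minimum: $2.51.

$2.51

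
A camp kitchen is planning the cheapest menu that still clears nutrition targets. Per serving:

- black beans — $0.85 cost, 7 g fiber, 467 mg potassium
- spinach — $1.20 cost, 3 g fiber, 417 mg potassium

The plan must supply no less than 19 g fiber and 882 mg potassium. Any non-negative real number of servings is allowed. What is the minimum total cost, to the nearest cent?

$2.31

black beans only: max(19/7, 882/467) = 2.714 servings → $2.31.
spinach only: max(19/3, 882/417) = 6.333 servings → $7.60.
black beans + spinach: the both-tight solution has a negative serving — not a feasible corner.
Cheapest feasible corner: $2.31.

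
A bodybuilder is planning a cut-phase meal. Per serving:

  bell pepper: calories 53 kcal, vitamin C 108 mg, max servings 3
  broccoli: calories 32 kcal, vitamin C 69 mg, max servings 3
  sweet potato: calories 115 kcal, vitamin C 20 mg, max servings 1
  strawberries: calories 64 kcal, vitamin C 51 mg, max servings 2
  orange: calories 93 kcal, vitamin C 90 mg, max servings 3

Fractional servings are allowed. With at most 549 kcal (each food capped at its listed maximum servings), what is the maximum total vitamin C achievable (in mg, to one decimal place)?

Vitamin C per kcal: broccoli 2.156, bell pepper 2.038, orange 0.9677, strawberries 0.7969, sweet potato 0.1739.
Take 3 servings of broccoli: uses 96 kcal, +207.0 mg vitamin C (running total 207.0 mg).
Take 3 servings of bell pepper: uses 159 kcal, +324.0 mg vitamin C (running total 531.0 mg).
Take 3 servings of orange: uses 279 kcal, +270.0 mg vitamin C (running total 801.0 mg).
Take 0.2344 servings of strawberries: uses 15 kcal, +12.0 mg vitamin C (running total 813.0 mg).
Greedy by best ratio exhausts the calories allowance optimally: 813.0 mg.

813.0 mg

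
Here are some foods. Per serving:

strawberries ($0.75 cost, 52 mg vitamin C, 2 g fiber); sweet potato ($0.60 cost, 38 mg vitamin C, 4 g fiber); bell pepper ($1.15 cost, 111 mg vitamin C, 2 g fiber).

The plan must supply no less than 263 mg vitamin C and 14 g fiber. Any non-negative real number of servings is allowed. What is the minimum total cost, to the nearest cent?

$3.30

This is a tiny linear program; its minimum lies at a vertex of the feasible set. List the vertices and price them.
strawberries only: max(263/52, 14/2) = 7 servings → $5.25.
sweet potato only: max(263/38, 14/4) = 6.921 servings → $4.15.
bell pepper only: max(263/111, 14/2) = 7 servings → $8.05.
strawberries + sweet potato with both tight: 3.939 servings and 1.53 servings → $3.87.
strawberries + bell pepper: intersection lies outside the first quadrant.
sweet potato + bell pepper with both tight: 2.793 servings and 1.413 servings → $3.30.
The minimum over all feasible corners is $3.30.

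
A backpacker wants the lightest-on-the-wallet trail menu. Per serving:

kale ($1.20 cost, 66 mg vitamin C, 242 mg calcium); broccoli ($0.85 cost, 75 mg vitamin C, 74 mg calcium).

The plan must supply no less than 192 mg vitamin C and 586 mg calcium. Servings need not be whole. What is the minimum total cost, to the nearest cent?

For a min-cost LP with two ≥-constraints, a basic feasible solution has at most two positive variables.
kale only: max(192/66, 586/242) = 2.909 servings → $3.49.
broccoli only: max(192/75, 586/74) = 7.919 servings → $6.73.
kale + broccoli with both tight: 2.242 servings and 0.5871 servings → $3.19.
Cheapest feasible corner: $3.19.

$3.19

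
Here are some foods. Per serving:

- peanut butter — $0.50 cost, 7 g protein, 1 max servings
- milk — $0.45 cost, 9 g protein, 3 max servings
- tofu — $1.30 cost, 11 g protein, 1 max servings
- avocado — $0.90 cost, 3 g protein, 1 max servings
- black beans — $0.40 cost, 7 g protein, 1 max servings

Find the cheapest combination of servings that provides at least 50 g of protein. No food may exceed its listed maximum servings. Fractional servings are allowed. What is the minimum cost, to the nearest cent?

$3.31

Cost per g of protein: milk $0.0500, black beans $0.0571, peanut butter $0.0714, tofu $0.1182, avocado $0.3000.
Take 3 servings of milk: +27.0 g protein for $1.35 (total $1.35, still need 23.0 g).
Take 1 serving of black beans: +7.0 g protein for $0.40 (total $1.75, still need 16.0 g).
Take 1 serving of peanut butter: +7.0 g protein for $0.50 (total $2.25, still need 9.0 g).
Take 0.8182 servings of tofu: +9.0 g protein for $1.06 (total $3.31, still need 0.0 g).
Filling from the cheapest source first is optimal under one linear minimum: $3.31.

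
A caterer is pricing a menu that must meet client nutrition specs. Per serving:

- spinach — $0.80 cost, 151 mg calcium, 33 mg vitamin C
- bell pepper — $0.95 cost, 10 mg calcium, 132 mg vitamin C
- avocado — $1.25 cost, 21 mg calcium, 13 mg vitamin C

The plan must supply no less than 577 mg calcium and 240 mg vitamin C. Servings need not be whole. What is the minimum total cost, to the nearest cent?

$3.84

An LP optimum is at a vertex; with two nutrient constraints at most two foods are used. Check each candidate.
spinach only: max(577/151, 240/33) = 7.273 servings → $5.82.
bell pepper only: max(577/10, 240/132) = 57.7 servings → $54.81.
avocado only: max(577/21, 240/13) = 27.48 servings → $34.35.
spinach + bell pepper with both tight: 3.763 servings and 0.8774 servings → $3.84.
spinach + avocado with both tight: 1.938 servings and 13.54 servings → $18.48.
bell pepper + avocado with both targets exact would need a negative amount; discard.
Cheapest feasible corner: $3.84.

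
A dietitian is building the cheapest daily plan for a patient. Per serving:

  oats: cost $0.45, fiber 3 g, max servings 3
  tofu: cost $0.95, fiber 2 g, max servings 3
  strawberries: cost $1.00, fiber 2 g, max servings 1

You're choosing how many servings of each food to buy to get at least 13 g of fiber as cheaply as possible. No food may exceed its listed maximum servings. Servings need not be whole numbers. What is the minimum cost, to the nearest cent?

Cost per g of fiber: oats $0.1500, tofu $0.4750, strawberries $0.5000.
Take 3 servings of oats: +9.0 g fiber for $1.35 (total $1.35, still need 4.0 g).
Take 2 servings of tofu: +4.0 g fiber for $1.90 (total $3.25, still need 0.0 g).
Filling from the cheapest source first is optimal under one linear minimum: $3.25.

$3.25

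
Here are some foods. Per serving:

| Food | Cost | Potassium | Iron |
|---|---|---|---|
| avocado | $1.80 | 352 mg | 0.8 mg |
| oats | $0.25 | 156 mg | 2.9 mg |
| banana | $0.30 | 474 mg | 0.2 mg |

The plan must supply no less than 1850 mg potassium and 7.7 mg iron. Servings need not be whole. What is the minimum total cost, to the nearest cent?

avocado only: max(1850/352, 7.7/0.8) = 9.625 servings → $17.32.
oats only: max(1850/156, 7.7/2.9) = 11.86 servings → $2.96.
banana only: max(1850/474, 7.7/0.2) = 38.5 servings → $11.55.
avocado + oats with both tight: 4.647 servings and 1.373 servings → $8.71.
avocado + banana: the both-tight solution has a negative serving — not a feasible corner.
oats + banana with both tight: 2.441 servings and 3.099 servings → $1.54.
So the least-cost plan costs $1.54.

$1.54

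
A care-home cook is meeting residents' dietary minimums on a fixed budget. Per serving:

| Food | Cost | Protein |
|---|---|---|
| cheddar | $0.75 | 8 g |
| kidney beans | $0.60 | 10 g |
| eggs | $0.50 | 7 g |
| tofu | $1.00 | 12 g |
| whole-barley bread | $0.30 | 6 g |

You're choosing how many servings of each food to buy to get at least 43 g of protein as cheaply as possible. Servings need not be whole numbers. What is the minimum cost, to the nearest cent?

Cost per g of protein: whole-barley bread $0.0500, kidney beans $0.0600, eggs $0.0714, tofu $0.0833, cheddar $0.0938.
With no serving limits, use only whole-barley bread: 43 g / 6 g = 7.167 servings × $0.30 = $2.15.

$2.15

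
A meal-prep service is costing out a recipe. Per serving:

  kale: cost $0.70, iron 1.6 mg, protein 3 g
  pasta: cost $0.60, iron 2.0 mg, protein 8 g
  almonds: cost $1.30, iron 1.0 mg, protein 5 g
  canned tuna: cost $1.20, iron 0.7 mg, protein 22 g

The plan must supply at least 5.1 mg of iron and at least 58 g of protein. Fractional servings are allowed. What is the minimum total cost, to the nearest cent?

Check every corner: each single food scaled to meet both minima, and each pair solved so both constraints bind.
kale only: max(5.1/1.6, 58/3) = 19.33 servings → $13.53.
pasta only: max(5.1/2.0, 58/8) = 7.25 servings → $4.35.
almonds only: max(5.1/1.0, 58/5) = 11.6 servings → $15.08.
canned tuna only: max(5.1/0.7, 58/22) = 7.286 servings → $8.74.
kale + pasta: the both-tight solution has a negative serving — not a feasible corner.
kale + almonds: intersection lies outside the first quadrant.
kale + canned tuna with both tight: 2.163 servings and 2.341 servings → $4.32.
pasta + almonds with both targets exact would need a negative amount; discard.
pasta + canned tuna with both tight: 1.865 servings and 1.958 servings → $3.47.
almonds + canned tuna with both tight: 3.87 servings and 1.757 servings → $7.14.
So the least-cost plan costs $3.47.

$3.47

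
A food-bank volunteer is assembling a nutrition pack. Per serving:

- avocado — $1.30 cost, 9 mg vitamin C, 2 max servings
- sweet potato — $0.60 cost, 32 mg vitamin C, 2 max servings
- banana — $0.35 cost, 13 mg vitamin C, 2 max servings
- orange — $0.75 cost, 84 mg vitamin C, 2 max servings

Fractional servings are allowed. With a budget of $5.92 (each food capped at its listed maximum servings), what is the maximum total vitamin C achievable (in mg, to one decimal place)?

Vitamin C per dollar: orange 112, sweet potato 53.33, banana 37.14, avocado 6.923.
Take 2 servings of orange: spends $1.50, +168.0 mg vitamin C (running total 168.0 mg).
Take 2 servings of sweet potato: spends $1.20, +64.0 mg vitamin C (running total 232.0 mg).
Take 2 servings of banana: spends $0.70, +26.0 mg vitamin C (running total 258.0 mg).
Take 1.938 servings of avocado: spends $2.52, +17.4 mg vitamin C (running total 275.4 mg).
Filling greedily by vitamin C-per-dollar is optimal for one linear limit, giving 275.4 mg.

275.4 mg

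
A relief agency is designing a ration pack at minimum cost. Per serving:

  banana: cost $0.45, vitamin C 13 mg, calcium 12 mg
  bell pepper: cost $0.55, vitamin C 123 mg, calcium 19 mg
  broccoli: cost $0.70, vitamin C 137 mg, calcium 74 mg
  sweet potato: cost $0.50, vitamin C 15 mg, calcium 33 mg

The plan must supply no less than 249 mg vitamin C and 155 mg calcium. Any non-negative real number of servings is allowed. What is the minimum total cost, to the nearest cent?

$1.47

Minimising a linear cost over {vitamin C ≥ 249, calcium ≥ 155, servings ≥ 0} — the optimum is at a vertex, using one or two foods.
banana only: max(249/13, 155/12) = 19.15 servings → $8.62.
bell pepper only: max(249/123, 155/19) = 8.158 servings → $4.49.
broccoli only: max(249/137, 155/74) = 2.095 servings → $1.47.
sweet potato only: max(249/15, 155/33) = 16.6 servings → $8.30.
banana + bell pepper with both tight: 11.66 servings and 0.7917 servings → $5.68.
banana + broccoli with both tight: 4.119 servings and 1.427 servings → $2.85.
banana + sweet potato with both targets exact would need a negative amount; discard.
bell pepper + broccoli: intersection lies outside the first quadrant.
bell pepper + sweet potato with both tight: 1.561 servings and 3.798 servings → $2.76.
broccoli + sweet potato with both tight: 1.727 servings and 0.8235 servings → $1.62.
So the least-cost plan costs $1.47.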